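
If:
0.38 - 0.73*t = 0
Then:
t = 0.52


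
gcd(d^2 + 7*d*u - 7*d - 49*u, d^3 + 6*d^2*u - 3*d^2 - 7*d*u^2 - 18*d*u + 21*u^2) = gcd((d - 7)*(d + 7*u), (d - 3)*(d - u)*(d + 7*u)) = d + 7*u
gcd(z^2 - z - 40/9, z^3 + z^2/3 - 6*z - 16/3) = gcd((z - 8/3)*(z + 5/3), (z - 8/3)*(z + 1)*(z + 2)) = z - 8/3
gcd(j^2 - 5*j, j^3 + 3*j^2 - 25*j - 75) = j - 5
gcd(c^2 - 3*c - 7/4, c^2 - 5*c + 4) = 1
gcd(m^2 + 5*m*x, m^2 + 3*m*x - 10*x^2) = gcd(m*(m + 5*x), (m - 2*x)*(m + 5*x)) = m + 5*x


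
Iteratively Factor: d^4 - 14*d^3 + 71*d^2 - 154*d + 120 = (d - 2)*(d^3 - 12*d^2 + 47*d - 60) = (d - 5)*(d - 2)*(d^2 - 7*d + 12) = (d - 5)*(d - 3)*(d - 2)*(d - 4)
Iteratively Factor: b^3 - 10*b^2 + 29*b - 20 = (b - 5)*(b^2 - 5*b + 4) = (b - 5)*(b - 1)*(b - 4)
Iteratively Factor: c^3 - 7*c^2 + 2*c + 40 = (c + 2)*(c^2 - 9*c + 20) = (c - 4)*(c + 2)*(c - 5)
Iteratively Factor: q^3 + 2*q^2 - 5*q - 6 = (q + 3)*(q^2 - q - 2) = (q + 1)*(q + 3)*(q - 2)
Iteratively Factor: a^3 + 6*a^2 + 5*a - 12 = (a - 1)*(a^2 + 7*a + 12) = (a - 1)*(a + 3)*(a + 4)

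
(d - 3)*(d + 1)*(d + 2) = d^3 - 7*d - 6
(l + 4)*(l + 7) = l^2 + 11*l + 28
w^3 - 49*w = w*(w - 7)*(w + 7)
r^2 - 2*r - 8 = (r - 4)*(r + 2)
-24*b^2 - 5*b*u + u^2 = (-8*b + u)*(3*b + u)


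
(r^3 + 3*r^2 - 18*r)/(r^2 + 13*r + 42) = r*(r - 3)/(r + 7)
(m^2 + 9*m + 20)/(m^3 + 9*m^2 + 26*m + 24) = (m + 5)/(m^2 + 5*m + 6)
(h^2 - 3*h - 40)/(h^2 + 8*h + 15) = (h - 8)/(h + 3)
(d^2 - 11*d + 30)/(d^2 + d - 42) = (d - 5)/(d + 7)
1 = 1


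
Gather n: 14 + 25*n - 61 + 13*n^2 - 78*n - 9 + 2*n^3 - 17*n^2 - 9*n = 2*n^3 - 4*n^2 - 62*n - 56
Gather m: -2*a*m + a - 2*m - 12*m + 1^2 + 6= a + m*(-2*a - 14) + 7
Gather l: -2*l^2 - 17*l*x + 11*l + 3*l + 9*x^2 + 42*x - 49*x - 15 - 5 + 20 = -2*l^2 + l*(14 - 17*x) + 9*x^2 - 7*x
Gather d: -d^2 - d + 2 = -d^2 - d + 2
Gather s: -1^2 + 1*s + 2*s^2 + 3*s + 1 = 2*s^2 + 4*s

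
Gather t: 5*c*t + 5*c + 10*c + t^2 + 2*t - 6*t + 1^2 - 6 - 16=15*c + t^2 + t*(5*c - 4) - 21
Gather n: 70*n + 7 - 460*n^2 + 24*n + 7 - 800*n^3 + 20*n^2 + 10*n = -800*n^3 - 440*n^2 + 104*n + 14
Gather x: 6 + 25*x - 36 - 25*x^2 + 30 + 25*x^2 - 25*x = 0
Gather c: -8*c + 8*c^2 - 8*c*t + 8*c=8*c^2 - 8*c*t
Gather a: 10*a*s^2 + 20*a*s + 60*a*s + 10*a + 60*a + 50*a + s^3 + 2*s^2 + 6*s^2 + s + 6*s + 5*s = a*(10*s^2 + 80*s + 120) + s^3 + 8*s^2 + 12*s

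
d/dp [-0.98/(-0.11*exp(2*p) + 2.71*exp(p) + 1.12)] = (2.6558 - 0.2156*exp(p))*exp(p)/(-0.11*exp(2*p) + 2.71*exp(p) + 1.12)^2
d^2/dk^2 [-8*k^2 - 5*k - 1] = -16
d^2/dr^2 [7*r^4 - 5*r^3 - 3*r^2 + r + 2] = 84*r^2 - 30*r - 6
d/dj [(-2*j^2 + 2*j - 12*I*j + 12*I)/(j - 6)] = 2*(-j^2 + 12*j - 6 + 30*I)/(j^2 - 12*j + 36)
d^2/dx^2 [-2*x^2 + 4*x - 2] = -4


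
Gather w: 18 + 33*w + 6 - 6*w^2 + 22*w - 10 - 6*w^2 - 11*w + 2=-12*w^2 + 44*w + 16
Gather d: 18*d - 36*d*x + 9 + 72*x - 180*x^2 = d*(18 - 36*x) - 180*x^2 + 72*x + 9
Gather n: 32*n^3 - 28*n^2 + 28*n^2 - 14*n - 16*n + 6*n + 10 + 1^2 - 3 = 32*n^3 - 24*n + 8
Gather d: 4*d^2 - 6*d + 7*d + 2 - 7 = 4*d^2 + d - 5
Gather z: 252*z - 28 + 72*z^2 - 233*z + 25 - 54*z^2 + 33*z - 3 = 18*z^2 + 52*z - 6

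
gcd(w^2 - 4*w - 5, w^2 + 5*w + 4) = w + 1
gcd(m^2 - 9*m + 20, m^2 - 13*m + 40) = m - 5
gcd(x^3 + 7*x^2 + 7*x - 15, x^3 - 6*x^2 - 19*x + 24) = x^2 + 2*x - 3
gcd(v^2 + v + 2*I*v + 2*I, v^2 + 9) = 1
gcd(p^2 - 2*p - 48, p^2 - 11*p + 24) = p - 8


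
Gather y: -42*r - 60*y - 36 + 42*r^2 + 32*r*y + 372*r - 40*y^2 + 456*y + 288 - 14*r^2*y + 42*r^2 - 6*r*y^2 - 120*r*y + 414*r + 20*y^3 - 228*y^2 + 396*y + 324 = 84*r^2 + 744*r + 20*y^3 + y^2*(-6*r - 268) + y*(-14*r^2 - 88*r + 792) + 576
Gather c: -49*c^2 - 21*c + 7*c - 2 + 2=-49*c^2 - 14*c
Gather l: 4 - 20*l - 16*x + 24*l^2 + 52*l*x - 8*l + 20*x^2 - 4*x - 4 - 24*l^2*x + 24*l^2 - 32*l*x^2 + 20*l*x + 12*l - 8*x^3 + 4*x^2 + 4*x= l^2*(48 - 24*x) + l*(-32*x^2 + 72*x - 16) - 8*x^3 + 24*x^2 - 16*x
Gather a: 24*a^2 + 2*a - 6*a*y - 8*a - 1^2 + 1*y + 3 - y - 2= 24*a^2 + a*(-6*y - 6)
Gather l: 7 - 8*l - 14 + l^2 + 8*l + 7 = l^2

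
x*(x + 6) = x^2 + 6*x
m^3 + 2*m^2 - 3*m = m*(m - 1)*(m + 3)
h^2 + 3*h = h*(h + 3)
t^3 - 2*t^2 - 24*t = t*(t - 6)*(t + 4)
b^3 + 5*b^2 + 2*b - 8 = (b - 1)*(b + 2)*(b + 4)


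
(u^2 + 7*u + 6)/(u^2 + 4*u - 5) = (u^2 + 7*u + 6)/(u^2 + 4*u - 5)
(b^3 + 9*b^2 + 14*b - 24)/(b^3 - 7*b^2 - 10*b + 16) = (b^2 + 10*b + 24)/(b^2 - 6*b - 16)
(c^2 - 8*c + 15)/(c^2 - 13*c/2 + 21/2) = 2*(c - 5)/(2*c - 7)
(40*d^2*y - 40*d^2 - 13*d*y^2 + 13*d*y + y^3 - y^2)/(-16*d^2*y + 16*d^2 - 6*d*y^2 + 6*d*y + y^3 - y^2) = (-5*d + y)/(2*d + y)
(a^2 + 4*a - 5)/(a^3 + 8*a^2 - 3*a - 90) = (a - 1)/(a^2 + 3*a - 18)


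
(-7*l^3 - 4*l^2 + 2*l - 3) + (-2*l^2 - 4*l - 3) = -7*l^3 - 6*l^2 - 2*l - 6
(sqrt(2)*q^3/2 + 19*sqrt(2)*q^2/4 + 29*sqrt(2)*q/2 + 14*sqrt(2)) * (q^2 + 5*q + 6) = sqrt(2)*q^5/2 + 29*sqrt(2)*q^4/4 + 165*sqrt(2)*q^3/4 + 115*sqrt(2)*q^2 + 157*sqrt(2)*q + 84*sqrt(2)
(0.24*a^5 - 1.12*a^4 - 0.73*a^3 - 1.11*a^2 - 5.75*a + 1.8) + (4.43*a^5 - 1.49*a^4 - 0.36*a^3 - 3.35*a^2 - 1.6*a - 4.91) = 4.67*a^5 - 2.61*a^4 - 1.09*a^3 - 4.46*a^2 - 7.35*a - 3.11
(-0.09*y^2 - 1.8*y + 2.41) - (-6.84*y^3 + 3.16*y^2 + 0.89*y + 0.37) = 6.84*y^3 - 3.25*y^2 - 2.69*y + 2.04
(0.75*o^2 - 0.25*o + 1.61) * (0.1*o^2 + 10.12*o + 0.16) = 0.075*o^4 + 7.565*o^3 - 2.249*o^2 + 16.2532*o + 0.2576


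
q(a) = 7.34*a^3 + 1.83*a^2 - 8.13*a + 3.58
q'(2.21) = 107.51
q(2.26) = 79.28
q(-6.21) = -1633.17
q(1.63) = 26.98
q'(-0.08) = -8.28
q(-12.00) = -12318.86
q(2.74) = 146.03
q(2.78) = 152.82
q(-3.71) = -315.89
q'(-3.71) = 281.38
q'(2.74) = 167.22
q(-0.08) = 4.24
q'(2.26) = 112.61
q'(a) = 22.02*a^2 + 3.66*a - 8.13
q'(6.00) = 806.55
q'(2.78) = 172.22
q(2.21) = 73.78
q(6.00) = 1606.12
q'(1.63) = 56.34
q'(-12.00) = 3118.83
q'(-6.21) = 818.32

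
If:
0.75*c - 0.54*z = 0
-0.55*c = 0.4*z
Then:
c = 0.00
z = 0.00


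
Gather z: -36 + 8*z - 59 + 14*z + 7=22*z - 88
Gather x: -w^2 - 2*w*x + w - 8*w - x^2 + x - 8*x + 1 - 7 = -w^2 - 7*w - x^2 + x*(-2*w - 7) - 6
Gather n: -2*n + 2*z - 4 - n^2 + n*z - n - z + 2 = -n^2 + n*(z - 3) + z - 2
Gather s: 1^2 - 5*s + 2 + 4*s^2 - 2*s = 4*s^2 - 7*s + 3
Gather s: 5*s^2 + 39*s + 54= 5*s^2 + 39*s + 54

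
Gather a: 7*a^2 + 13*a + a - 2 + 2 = 7*a^2 + 14*a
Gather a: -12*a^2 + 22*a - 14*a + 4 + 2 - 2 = -12*a^2 + 8*a + 4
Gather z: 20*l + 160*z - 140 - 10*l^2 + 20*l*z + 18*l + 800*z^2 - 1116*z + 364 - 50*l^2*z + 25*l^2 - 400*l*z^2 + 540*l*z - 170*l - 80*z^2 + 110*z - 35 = 15*l^2 - 132*l + z^2*(720 - 400*l) + z*(-50*l^2 + 560*l - 846) + 189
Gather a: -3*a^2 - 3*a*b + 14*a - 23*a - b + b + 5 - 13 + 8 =-3*a^2 + a*(-3*b - 9)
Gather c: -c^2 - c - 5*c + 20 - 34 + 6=-c^2 - 6*c - 8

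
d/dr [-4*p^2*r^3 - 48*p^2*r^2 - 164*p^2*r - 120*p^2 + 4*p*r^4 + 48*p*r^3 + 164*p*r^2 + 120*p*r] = 4*p*(-3*p*r^2 - 24*p*r - 41*p + 4*r^3 + 36*r^2 + 82*r + 30)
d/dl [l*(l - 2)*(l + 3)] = 3*l^2 + 2*l - 6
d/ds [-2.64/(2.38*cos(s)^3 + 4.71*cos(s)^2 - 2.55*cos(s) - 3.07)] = (-18.8496*cos(s)^2 - 24.8688*cos(s) + 6.732)*sin(s)/(2.38*cos(s)^3 + 4.71*cos(s)^2 - 2.55*cos(s) - 3.07)^2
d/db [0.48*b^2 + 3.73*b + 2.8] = 0.96*b + 3.73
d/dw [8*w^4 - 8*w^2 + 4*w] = 32*w^3 - 16*w + 4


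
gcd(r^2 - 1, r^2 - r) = r - 1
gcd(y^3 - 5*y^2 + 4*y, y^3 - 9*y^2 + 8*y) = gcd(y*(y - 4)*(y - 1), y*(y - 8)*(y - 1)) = y^2 - y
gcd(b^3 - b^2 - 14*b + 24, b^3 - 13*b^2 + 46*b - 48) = b^2 - 5*b + 6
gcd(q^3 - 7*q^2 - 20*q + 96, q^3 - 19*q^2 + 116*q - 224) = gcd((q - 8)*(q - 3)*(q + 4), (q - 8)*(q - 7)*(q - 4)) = q - 8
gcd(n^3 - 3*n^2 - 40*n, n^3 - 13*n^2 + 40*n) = n^2 - 8*n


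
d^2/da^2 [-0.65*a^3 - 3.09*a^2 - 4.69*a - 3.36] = -3.9*a - 6.18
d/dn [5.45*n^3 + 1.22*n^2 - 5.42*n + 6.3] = 16.35*n^2 + 2.44*n - 5.42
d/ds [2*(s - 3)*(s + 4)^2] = 2*(s + 4)*(3*s - 2)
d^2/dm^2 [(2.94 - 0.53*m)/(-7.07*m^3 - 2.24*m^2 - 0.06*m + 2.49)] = (158.951982*m^5 - 1713.106248*m^4 - 740.094068*m^3 + 15.969996*m^2 - 295.1739*m - 32.659092)/(353.393243*m^9 + 335.898528*m^8 + 115.420578*m^7 - 356.446531*m^6 - 235.622268*m^5 - 43.794828*m^4 + 129.496401*m^3 + 41.63778*m^2 + 1.116018*m - 15.438249)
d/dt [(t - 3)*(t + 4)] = 2*t + 1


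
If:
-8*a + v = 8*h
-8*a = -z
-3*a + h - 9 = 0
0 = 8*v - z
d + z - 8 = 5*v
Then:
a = -72/31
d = 464/31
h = 63/31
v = -72/31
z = -576/31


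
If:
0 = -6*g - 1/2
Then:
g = -1/12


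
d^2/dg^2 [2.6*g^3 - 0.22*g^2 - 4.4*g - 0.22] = 15.6*g - 0.44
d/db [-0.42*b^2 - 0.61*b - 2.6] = -0.84*b - 0.61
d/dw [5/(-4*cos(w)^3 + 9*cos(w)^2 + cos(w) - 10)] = 5*(-12*cos(w)^2 + 18*cos(w) + 1)*sin(w)/(4*cos(w)^3 - 9*cos(w)^2 - cos(w) + 10)^2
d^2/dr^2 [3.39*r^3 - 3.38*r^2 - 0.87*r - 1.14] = 20.34*r - 6.76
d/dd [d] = 1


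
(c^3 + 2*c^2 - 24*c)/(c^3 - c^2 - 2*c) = (-c^2 - 2*c + 24)/(-c^2 + c + 2)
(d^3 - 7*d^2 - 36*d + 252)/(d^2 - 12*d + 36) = (d^2 - d - 42)/(d - 6)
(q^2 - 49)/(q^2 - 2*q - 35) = (q + 7)/(q + 5)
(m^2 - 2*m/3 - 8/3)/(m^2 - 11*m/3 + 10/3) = (3*m + 4)/(3*m - 5)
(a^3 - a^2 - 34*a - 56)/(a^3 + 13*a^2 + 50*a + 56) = (a - 7)/(a + 7)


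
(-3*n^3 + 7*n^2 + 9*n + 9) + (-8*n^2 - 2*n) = -3*n^3 - n^2 + 7*n + 9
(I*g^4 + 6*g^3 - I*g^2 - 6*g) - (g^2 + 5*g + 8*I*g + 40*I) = I*g^4 + 6*g^3 - g^2 - I*g^2 - 11*g - 8*I*g - 40*I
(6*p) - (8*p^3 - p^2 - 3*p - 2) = -8*p^3 + p^2 + 9*p + 2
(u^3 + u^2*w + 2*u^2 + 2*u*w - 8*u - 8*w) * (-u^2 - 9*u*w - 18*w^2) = -u^5 - 10*u^4*w - 2*u^4 - 27*u^3*w^2 - 20*u^3*w + 8*u^3 - 18*u^2*w^3 - 54*u^2*w^2 + 80*u^2*w - 36*u*w^3 + 216*u*w^2 + 144*w^3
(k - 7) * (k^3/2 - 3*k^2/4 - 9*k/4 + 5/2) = k^4/2 - 17*k^3/4 + 3*k^2 + 73*k/4 - 35/2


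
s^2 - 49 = (s - 7)*(s + 7)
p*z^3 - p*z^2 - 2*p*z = z*(z - 2)*(p*z + p)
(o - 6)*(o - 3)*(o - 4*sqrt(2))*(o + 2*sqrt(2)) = o^4 - 9*o^3 - 2*sqrt(2)*o^3 + 2*o^2 + 18*sqrt(2)*o^2 - 36*sqrt(2)*o + 144*o - 288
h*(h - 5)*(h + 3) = h^3 - 2*h^2 - 15*h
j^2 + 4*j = j*(j + 4)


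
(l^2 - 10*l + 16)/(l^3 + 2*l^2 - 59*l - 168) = (l - 2)/(l^2 + 10*l + 21)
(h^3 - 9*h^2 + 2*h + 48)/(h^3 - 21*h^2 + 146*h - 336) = (h^2 - h - 6)/(h^2 - 13*h + 42)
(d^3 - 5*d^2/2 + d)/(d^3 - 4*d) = (d - 1/2)/(d + 2)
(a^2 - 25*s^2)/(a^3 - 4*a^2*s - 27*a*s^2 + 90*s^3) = (a - 5*s)/(a^2 - 9*a*s + 18*s^2)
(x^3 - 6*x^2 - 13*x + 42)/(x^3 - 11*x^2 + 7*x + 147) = (x - 2)/(x - 7)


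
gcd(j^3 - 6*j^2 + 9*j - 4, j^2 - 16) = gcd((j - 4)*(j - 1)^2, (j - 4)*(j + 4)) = j - 4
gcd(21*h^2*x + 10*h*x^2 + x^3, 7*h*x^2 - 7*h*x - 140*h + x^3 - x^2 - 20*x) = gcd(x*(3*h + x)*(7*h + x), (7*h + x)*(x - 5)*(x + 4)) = 7*h + x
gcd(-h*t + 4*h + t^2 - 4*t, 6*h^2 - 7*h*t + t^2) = -h + t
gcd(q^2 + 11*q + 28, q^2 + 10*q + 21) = q + 7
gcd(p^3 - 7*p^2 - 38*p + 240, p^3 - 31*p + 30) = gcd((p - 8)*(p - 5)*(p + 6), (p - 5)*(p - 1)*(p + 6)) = p^2 + p - 30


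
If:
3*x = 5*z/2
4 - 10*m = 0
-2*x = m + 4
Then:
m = 2/5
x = -11/5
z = -66/25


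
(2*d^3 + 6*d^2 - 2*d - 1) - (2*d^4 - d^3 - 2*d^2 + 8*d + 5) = -2*d^4 + 3*d^3 + 8*d^2 - 10*d - 6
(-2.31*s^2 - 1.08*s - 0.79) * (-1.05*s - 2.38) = 2.4255*s^3 + 6.6318*s^2 + 3.3999*s + 1.8802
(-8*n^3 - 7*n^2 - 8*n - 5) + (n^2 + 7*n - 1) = -8*n^3 - 6*n^2 - n - 6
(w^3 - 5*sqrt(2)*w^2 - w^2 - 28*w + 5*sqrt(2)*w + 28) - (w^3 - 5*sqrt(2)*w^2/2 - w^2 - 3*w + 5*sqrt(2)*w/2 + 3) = -5*sqrt(2)*w^2/2 - 25*w + 5*sqrt(2)*w/2 + 25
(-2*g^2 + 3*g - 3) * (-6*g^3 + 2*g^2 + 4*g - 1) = 12*g^5 - 22*g^4 + 16*g^3 + 8*g^2 - 15*g + 3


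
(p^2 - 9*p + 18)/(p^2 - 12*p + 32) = (p^2 - 9*p + 18)/(p^2 - 12*p + 32)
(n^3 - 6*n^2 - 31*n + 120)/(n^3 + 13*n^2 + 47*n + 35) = (n^2 - 11*n + 24)/(n^2 + 8*n + 7)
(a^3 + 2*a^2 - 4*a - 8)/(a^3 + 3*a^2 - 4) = (a - 2)/(a - 1)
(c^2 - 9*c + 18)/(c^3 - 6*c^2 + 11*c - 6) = (c - 6)/(c^2 - 3*c + 2)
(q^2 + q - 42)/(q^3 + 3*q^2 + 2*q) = (q^2 + q - 42)/(q*(q^2 + 3*q + 2))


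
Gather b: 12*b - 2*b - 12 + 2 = 10*b - 10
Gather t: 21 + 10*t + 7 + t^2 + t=t^2 + 11*t + 28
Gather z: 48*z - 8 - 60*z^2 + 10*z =-60*z^2 + 58*z - 8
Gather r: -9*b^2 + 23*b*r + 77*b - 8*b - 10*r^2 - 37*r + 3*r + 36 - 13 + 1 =-9*b^2 + 69*b - 10*r^2 + r*(23*b - 34) + 24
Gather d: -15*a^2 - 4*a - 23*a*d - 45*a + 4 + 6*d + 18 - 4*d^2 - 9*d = -15*a^2 - 49*a - 4*d^2 + d*(-23*a - 3) + 22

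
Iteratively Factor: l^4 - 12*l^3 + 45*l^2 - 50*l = (l - 2)*(l^3 - 10*l^2 + 25*l) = (l - 5)*(l - 2)*(l^2 - 5*l) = (l - 5)^2*(l - 2)*(l)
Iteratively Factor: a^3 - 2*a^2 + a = (a - 1)*(a^2 - a) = (a - 1)^2*(a)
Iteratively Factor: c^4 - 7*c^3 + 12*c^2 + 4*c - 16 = (c - 4)*(c^3 - 3*c^2 + 4) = (c - 4)*(c - 2)*(c^2 - c - 2) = (c - 4)*(c - 2)^2*(c + 1)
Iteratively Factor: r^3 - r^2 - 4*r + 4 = (r + 2)*(r^2 - 3*r + 2) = (r - 2)*(r + 2)*(r - 1)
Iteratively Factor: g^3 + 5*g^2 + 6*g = (g)*(g^2 + 5*g + 6) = g*(g + 3)*(g + 2)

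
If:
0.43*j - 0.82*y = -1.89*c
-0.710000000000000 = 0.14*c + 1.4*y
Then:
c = -10.0*y - 5.07142857142857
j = 45.8604651162791*y + 22.2906976744186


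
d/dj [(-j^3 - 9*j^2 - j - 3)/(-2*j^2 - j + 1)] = 2*(j^4 + j^3 + 2*j^2 - 15*j - 2)/(4*j^4 + 4*j^3 - 3*j^2 - 2*j + 1)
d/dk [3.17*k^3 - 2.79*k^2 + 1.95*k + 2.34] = 9.51*k^2 - 5.58*k + 1.95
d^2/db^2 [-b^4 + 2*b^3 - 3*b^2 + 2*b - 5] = -12*b^2 + 12*b - 6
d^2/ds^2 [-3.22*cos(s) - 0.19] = 3.22*cos(s)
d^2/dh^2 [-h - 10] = 0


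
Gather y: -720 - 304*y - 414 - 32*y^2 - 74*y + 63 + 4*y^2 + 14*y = -28*y^2 - 364*y - 1071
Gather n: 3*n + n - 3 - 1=4*n - 4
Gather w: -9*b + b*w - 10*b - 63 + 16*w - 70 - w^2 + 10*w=-19*b - w^2 + w*(b + 26) - 133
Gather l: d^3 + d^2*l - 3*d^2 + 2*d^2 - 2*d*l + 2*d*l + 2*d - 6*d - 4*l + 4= d^3 - d^2 - 4*d + l*(d^2 - 4) + 4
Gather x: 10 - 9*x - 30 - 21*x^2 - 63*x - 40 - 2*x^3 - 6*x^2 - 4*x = -2*x^3 - 27*x^2 - 76*x - 60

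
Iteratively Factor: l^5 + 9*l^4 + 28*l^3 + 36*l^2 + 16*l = (l)*(l^4 + 9*l^3 + 28*l^2 + 36*l + 16) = l*(l + 2)*(l^3 + 7*l^2 + 14*l + 8) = l*(l + 2)*(l + 4)*(l^2 + 3*l + 2) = l*(l + 1)*(l + 2)*(l + 4)*(l + 2)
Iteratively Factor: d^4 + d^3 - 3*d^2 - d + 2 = (d - 1)*(d^3 + 2*d^2 - d - 2) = (d - 1)*(d + 2)*(d^2 - 1) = (d - 1)*(d + 1)*(d + 2)*(d - 1)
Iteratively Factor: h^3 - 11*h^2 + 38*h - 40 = (h - 2)*(h^2 - 9*h + 20) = (h - 4)*(h - 2)*(h - 5)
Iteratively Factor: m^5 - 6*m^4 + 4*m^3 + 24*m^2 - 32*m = (m + 2)*(m^4 - 8*m^3 + 20*m^2 - 16*m) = (m - 2)*(m + 2)*(m^3 - 6*m^2 + 8*m) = (m - 2)^2*(m + 2)*(m^2 - 4*m) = m*(m - 2)^2*(m + 2)*(m - 4)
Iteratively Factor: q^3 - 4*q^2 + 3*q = (q - 3)*(q^2 - q) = q*(q - 3)*(q - 1)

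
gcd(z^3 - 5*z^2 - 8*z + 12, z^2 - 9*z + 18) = z - 6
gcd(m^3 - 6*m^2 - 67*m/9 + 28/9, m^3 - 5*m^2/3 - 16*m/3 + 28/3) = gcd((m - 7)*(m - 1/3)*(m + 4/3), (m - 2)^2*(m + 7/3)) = 1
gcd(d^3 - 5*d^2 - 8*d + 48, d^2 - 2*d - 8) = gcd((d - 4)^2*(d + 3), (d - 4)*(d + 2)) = d - 4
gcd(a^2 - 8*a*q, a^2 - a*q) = a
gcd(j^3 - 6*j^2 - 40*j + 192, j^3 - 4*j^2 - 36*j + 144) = j^2 + 2*j - 24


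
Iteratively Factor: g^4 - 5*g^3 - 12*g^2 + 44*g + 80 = (g - 5)*(g^3 - 12*g - 16) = (g - 5)*(g + 2)*(g^2 - 2*g - 8) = (g - 5)*(g - 4)*(g + 2)*(g + 2)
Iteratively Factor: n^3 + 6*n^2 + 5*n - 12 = (n - 1)*(n^2 + 7*n + 12) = (n - 1)*(n + 4)*(n + 3)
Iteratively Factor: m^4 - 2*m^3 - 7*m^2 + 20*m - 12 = (m - 2)*(m^3 - 7*m + 6) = (m - 2)*(m - 1)*(m^2 + m - 6) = (m - 2)^2*(m - 1)*(m + 3)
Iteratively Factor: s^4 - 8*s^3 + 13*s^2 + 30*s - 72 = (s + 2)*(s^3 - 10*s^2 + 33*s - 36) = (s - 4)*(s + 2)*(s^2 - 6*s + 9) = (s - 4)*(s - 3)*(s + 2)*(s - 3)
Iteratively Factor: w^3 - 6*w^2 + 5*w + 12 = (w + 1)*(w^2 - 7*w + 12) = (w - 3)*(w + 1)*(w - 4)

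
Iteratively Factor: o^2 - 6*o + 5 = (o - 5)*(o - 1)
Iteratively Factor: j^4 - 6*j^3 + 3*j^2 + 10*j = (j - 5)*(j^3 - j^2 - 2*j) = (j - 5)*(j - 2)*(j^2 + j) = j*(j - 5)*(j - 2)*(j + 1)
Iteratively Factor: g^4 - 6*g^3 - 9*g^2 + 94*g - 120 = (g - 3)*(g^3 - 3*g^2 - 18*g + 40) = (g - 5)*(g - 3)*(g^2 + 2*g - 8) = (g - 5)*(g - 3)*(g + 4)*(g - 2)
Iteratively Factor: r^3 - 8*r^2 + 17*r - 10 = (r - 1)*(r^2 - 7*r + 10) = (r - 5)*(r - 1)*(r - 2)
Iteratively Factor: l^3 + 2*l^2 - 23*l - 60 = (l + 4)*(l^2 - 2*l - 15) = (l - 5)*(l + 4)*(l + 3)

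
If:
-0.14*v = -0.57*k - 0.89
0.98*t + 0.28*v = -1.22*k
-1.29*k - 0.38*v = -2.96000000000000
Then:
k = 0.19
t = -2.28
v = 7.14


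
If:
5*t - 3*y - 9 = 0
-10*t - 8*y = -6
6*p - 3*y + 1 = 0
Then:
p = -25/42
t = 9/7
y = -6/7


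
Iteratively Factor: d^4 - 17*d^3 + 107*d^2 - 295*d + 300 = (d - 3)*(d^3 - 14*d^2 + 65*d - 100) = (d - 4)*(d - 3)*(d^2 - 10*d + 25) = (d - 5)*(d - 4)*(d - 3)*(d - 5)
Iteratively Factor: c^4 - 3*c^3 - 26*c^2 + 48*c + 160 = (c + 2)*(c^3 - 5*c^2 - 16*c + 80) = (c + 2)*(c + 4)*(c^2 - 9*c + 20) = (c - 5)*(c + 2)*(c + 4)*(c - 4)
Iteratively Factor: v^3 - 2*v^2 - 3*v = (v - 3)*(v^2 + v) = (v - 3)*(v + 1)*(v)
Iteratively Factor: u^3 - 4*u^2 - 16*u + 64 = (u - 4)*(u^2 - 16) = (u - 4)^2*(u + 4)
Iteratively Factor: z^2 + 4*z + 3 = (z + 1)*(z + 3)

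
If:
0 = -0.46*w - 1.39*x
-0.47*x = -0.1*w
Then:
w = 0.00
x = 0.00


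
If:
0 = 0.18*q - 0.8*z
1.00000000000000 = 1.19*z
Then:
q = 3.73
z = 0.84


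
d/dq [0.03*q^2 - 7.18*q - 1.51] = 0.06*q - 7.18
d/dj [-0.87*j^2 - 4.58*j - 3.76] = -1.74*j - 4.58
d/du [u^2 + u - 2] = 2*u + 1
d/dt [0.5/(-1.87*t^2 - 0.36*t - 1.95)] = (1.87*t + 0.18)/(1.87*t^2 + 0.36*t + 1.95)^2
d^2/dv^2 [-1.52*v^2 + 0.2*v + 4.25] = -3.04000000000000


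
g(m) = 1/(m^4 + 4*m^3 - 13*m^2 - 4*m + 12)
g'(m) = (-4*m^3 - 12*m^2 + 26*m + 4)/(m^4 + 4*m^3 - 13*m^2 - 4*m + 12)^2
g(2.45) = 0.05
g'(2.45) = -0.17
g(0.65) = 0.19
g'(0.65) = 0.55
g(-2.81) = -0.01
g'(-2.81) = -0.01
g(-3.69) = -0.01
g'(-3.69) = -0.00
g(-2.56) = -0.01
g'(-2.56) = -0.01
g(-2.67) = -0.01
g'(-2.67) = -0.01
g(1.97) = -1.45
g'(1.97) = -46.22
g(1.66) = -0.22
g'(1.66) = -0.20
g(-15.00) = 0.00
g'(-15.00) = 0.00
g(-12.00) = 0.00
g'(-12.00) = 0.00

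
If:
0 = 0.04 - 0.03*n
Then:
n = 1.33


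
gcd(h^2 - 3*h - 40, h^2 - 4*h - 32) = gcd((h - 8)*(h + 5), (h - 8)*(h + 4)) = h - 8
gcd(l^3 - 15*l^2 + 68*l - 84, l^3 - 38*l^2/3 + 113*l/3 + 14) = l^2 - 13*l + 42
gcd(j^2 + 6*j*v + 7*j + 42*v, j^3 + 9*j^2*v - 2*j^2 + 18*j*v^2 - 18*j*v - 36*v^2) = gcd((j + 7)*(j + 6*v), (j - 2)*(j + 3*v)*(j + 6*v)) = j + 6*v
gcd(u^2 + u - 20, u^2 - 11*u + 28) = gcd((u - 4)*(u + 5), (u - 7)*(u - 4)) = u - 4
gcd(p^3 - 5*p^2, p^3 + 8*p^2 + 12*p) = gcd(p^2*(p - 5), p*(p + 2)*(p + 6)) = p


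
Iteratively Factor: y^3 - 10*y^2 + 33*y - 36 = (y - 4)*(y^2 - 6*y + 9) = (y - 4)*(y - 3)*(y - 3)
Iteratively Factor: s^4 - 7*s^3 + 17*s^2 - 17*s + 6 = (s - 2)*(s^3 - 5*s^2 + 7*s - 3) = (s - 2)*(s - 1)*(s^2 - 4*s + 3) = (s - 2)*(s - 1)^2*(s - 3)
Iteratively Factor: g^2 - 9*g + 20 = (g - 4)*(g - 5)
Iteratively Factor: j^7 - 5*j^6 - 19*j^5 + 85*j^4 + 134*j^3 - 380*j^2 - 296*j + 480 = (j - 2)*(j^6 - 3*j^5 - 25*j^4 + 35*j^3 + 204*j^2 + 28*j - 240) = (j - 2)*(j + 2)*(j^5 - 5*j^4 - 15*j^3 + 65*j^2 + 74*j - 120) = (j - 2)*(j + 2)*(j + 3)*(j^4 - 8*j^3 + 9*j^2 + 38*j - 40) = (j - 2)*(j + 2)^2*(j + 3)*(j^3 - 10*j^2 + 29*j - 20) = (j - 5)*(j - 2)*(j + 2)^2*(j + 3)*(j^2 - 5*j + 4) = (j - 5)*(j - 2)*(j - 1)*(j + 2)^2*(j + 3)*(j - 4)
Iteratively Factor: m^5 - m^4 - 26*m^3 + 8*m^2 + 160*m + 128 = (m + 4)*(m^4 - 5*m^3 - 6*m^2 + 32*m + 32) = (m + 1)*(m + 4)*(m^3 - 6*m^2 + 32) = (m - 4)*(m + 1)*(m + 4)*(m^2 - 2*m - 8) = (m - 4)*(m + 1)*(m + 2)*(m + 4)*(m - 4)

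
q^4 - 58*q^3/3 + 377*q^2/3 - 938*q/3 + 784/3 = (q - 8)*(q - 7)*(q - 7/3)*(q - 2)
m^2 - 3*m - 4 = (m - 4)*(m + 1)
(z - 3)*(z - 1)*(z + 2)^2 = z^4 - 9*z^2 - 4*z + 12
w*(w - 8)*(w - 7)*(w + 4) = w^4 - 11*w^3 - 4*w^2 + 224*w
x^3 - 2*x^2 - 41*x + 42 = (x - 7)*(x - 1)*(x + 6)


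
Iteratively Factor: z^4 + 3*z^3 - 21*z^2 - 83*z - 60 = (z + 1)*(z^3 + 2*z^2 - 23*z - 60) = (z + 1)*(z + 4)*(z^2 - 2*z - 15) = (z + 1)*(z + 3)*(z + 4)*(z - 5)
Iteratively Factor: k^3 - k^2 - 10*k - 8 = (k + 1)*(k^2 - 2*k - 8) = (k + 1)*(k + 2)*(k - 4)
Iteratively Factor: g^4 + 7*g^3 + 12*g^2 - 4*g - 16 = (g + 2)*(g^3 + 5*g^2 + 2*g - 8) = (g - 1)*(g + 2)*(g^2 + 6*g + 8) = (g - 1)*(g + 2)*(g + 4)*(g + 2)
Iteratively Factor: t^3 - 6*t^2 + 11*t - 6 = (t - 1)*(t^2 - 5*t + 6) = (t - 3)*(t - 1)*(t - 2)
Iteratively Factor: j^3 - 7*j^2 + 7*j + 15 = (j + 1)*(j^2 - 8*j + 15) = (j - 3)*(j + 1)*(j - 5)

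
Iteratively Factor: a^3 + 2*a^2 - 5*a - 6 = (a - 2)*(a^2 + 4*a + 3) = (a - 2)*(a + 1)*(a + 3)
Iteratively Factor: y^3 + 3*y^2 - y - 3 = (y + 1)*(y^2 + 2*y - 3) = (y + 1)*(y + 3)*(y - 1)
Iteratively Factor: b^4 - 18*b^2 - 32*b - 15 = (b + 1)*(b^3 - b^2 - 17*b - 15) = (b + 1)*(b + 3)*(b^2 - 4*b - 5) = (b - 5)*(b + 1)*(b + 3)*(b + 1)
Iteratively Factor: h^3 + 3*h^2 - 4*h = (h + 4)*(h^2 - h) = h*(h + 4)*(h - 1)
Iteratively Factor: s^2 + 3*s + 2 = (s + 1)*(s + 2)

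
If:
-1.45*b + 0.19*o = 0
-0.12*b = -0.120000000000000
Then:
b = 1.00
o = 7.63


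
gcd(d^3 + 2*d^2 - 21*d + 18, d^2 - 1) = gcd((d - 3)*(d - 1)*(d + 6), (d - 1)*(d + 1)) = d - 1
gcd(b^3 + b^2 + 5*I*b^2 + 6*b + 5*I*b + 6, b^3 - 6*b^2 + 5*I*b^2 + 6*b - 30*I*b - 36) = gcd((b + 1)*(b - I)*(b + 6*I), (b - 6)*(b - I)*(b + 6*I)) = b^2 + 5*I*b + 6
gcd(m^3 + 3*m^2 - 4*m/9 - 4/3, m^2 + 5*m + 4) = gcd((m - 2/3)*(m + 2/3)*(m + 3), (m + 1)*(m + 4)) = 1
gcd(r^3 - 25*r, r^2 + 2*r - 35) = r - 5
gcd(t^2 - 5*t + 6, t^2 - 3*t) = t - 3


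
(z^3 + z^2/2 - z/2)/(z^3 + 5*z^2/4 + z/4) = 2*(2*z - 1)/(4*z + 1)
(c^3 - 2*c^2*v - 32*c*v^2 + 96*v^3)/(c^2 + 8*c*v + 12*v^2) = (c^2 - 8*c*v + 16*v^2)/(c + 2*v)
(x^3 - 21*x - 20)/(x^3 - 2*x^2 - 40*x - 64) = (x^2 - 4*x - 5)/(x^2 - 6*x - 16)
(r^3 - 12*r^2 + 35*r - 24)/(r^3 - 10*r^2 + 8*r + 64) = (r^2 - 4*r + 3)/(r^2 - 2*r - 8)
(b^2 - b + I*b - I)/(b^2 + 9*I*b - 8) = (b - 1)/(b + 8*I)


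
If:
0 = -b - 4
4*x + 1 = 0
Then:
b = -4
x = -1/4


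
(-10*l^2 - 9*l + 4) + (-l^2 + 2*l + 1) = -11*l^2 - 7*l + 5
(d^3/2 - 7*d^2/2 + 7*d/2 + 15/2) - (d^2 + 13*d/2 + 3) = d^3/2 - 9*d^2/2 - 3*d + 9/2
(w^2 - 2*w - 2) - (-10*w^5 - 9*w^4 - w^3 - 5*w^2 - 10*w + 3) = 10*w^5 + 9*w^4 + w^3 + 6*w^2 + 8*w - 5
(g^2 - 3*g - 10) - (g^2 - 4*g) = g - 10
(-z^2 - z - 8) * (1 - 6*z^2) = 6*z^4 + 6*z^3 + 47*z^2 - z - 8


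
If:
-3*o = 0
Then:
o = 0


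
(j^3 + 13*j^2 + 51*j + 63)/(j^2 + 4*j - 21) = (j^2 + 6*j + 9)/(j - 3)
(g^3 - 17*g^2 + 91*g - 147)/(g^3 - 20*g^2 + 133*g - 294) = (g - 3)/(g - 6)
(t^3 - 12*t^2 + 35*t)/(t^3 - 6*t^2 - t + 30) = t*(t - 7)/(t^2 - t - 6)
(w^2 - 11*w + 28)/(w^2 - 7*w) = (w - 4)/w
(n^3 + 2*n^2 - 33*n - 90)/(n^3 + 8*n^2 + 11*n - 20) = (n^2 - 3*n - 18)/(n^2 + 3*n - 4)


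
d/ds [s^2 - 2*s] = 2*s - 2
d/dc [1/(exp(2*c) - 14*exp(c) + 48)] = 2*(7 - exp(c))*exp(c)/(exp(2*c) - 14*exp(c) + 48)^2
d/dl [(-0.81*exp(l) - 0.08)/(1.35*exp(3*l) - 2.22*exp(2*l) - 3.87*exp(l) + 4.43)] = (2.187*exp(3*l) - 1.4742*exp(2*l) - 0.3552*exp(l) - 3.8979)*exp(l)/(1.8225*exp(6*l) - 5.994*exp(5*l) - 5.5206*exp(4*l) + 29.1438*exp(3*l) - 4.6923*exp(2*l) - 34.2882*exp(l) + 19.6249)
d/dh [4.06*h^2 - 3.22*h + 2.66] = 8.12*h - 3.22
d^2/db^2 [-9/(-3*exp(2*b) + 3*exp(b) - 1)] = 27*((1 - 4*exp(b))*(3*exp(2*b) - 3*exp(b) + 1) + 6*(2*exp(b) - 1)^2*exp(b))*exp(b)/(3*exp(2*b) - 3*exp(b) + 1)^3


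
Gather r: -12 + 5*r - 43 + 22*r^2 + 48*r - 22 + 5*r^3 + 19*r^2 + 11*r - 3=5*r^3 + 41*r^2 + 64*r - 80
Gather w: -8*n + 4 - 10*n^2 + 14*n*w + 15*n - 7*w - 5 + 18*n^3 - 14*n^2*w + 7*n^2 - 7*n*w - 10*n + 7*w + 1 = 18*n^3 - 3*n^2 - 3*n + w*(-14*n^2 + 7*n)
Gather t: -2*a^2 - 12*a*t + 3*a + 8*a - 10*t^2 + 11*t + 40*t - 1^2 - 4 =-2*a^2 + 11*a - 10*t^2 + t*(51 - 12*a) - 5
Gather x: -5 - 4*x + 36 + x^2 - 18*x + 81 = x^2 - 22*x + 112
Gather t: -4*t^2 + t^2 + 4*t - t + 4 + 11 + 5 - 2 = -3*t^2 + 3*t + 18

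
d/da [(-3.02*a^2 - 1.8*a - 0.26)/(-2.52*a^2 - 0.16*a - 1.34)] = (-4.0528*a^2 + 6.7832*a + 2.3704)/(6.3504*a^4 + 0.8064*a^3 + 6.7792*a^2 + 0.4288*a + 1.7956)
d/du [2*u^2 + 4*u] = 4*u + 4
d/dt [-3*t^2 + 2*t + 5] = 2 - 6*t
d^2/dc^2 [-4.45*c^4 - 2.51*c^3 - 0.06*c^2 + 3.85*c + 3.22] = -53.4*c^2 - 15.06*c - 0.12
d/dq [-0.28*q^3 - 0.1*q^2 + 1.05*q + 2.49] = -0.84*q^2 - 0.2*q + 1.05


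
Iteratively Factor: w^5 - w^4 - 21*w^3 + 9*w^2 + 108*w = (w - 4)*(w^4 + 3*w^3 - 9*w^2 - 27*w) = (w - 4)*(w + 3)*(w^3 - 9*w) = w*(w - 4)*(w + 3)*(w^2 - 9) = w*(w - 4)*(w + 3)^2*(w - 3)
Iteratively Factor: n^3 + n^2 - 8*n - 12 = (n - 3)*(n^2 + 4*n + 4) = (n - 3)*(n + 2)*(n + 2)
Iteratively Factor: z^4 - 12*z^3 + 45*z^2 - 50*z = (z - 5)*(z^3 - 7*z^2 + 10*z) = (z - 5)*(z - 2)*(z^2 - 5*z) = (z - 5)^2*(z - 2)*(z)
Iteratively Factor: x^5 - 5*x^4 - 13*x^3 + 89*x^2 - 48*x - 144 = (x - 3)*(x^4 - 2*x^3 - 19*x^2 + 32*x + 48) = (x - 4)*(x - 3)*(x^3 + 2*x^2 - 11*x - 12) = (x - 4)*(x - 3)*(x + 4)*(x^2 - 2*x - 3) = (x - 4)*(x - 3)^2*(x + 4)*(x + 1)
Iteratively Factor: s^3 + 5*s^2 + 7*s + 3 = (s + 3)*(s^2 + 2*s + 1) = (s + 1)*(s + 3)*(s + 1)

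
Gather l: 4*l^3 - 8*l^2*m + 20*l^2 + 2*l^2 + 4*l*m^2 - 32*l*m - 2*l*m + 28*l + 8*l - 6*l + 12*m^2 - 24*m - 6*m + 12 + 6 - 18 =4*l^3 + l^2*(22 - 8*m) + l*(4*m^2 - 34*m + 30) + 12*m^2 - 30*m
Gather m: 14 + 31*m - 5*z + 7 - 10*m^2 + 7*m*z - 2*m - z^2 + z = -10*m^2 + m*(7*z + 29) - z^2 - 4*z + 21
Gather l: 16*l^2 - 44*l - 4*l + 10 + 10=16*l^2 - 48*l + 20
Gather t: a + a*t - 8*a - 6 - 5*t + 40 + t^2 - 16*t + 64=-7*a + t^2 + t*(a - 21) + 98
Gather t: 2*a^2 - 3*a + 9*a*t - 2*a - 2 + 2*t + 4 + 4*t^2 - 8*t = 2*a^2 - 5*a + 4*t^2 + t*(9*a - 6) + 2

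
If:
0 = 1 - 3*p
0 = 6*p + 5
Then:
No Solution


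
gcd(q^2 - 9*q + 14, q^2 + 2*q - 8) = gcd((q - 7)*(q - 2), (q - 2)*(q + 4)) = q - 2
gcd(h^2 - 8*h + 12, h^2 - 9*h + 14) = h - 2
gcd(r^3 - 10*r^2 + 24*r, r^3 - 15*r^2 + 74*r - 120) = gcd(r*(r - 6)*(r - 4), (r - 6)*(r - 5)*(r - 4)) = r^2 - 10*r + 24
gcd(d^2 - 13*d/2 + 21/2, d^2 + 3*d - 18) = d - 3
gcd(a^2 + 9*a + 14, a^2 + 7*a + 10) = a + 2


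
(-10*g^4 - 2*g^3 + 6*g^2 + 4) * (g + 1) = -10*g^5 - 12*g^4 + 4*g^3 + 6*g^2 + 4*g + 4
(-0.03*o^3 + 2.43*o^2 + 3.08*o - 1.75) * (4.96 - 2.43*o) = 0.0729*o^4 - 6.0537*o^3 + 4.5684*o^2 + 19.5293*o - 8.68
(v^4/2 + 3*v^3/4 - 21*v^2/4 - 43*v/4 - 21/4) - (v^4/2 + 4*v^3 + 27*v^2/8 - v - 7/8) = -13*v^3/4 - 69*v^2/8 - 39*v/4 - 35/8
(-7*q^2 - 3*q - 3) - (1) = -7*q^2 - 3*q - 4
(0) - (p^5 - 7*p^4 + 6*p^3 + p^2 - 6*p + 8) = -p^5 + 7*p^4 - 6*p^3 - p^2 + 6*p - 8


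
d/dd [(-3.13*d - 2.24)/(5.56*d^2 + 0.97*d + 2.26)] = (17.4028*d^2 + 24.9088*d - 4.901)/(30.9136*d^4 + 10.7864*d^3 + 26.0721*d^2 + 4.3844*d + 5.1076)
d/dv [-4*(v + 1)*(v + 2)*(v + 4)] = -12*v^2 - 56*v - 56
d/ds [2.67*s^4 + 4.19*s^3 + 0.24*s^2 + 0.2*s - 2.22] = 10.68*s^3 + 12.57*s^2 + 0.48*s + 0.2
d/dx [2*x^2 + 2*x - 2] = 4*x + 2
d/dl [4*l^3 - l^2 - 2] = 2*l*(6*l - 1)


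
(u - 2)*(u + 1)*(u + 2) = u^3 + u^2 - 4*u - 4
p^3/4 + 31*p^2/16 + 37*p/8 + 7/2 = (p/4 + 1)*(p + 7/4)*(p + 2)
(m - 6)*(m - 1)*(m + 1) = m^3 - 6*m^2 - m + 6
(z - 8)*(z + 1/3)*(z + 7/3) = z^3 - 16*z^2/3 - 185*z/9 - 56/9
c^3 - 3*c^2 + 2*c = c*(c - 2)*(c - 1)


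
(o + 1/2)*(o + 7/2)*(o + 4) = o^3 + 8*o^2 + 71*o/4 + 7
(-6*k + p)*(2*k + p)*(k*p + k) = -12*k^3*p - 12*k^3 - 4*k^2*p^2 - 4*k^2*p + k*p^3 + k*p^2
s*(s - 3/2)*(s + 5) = s^3 + 7*s^2/2 - 15*s/2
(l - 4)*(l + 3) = l^2 - l - 12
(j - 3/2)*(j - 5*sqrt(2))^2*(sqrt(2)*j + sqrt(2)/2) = sqrt(2)*j^4 - 20*j^3 - sqrt(2)*j^3 + 20*j^2 + 197*sqrt(2)*j^2/4 - 50*sqrt(2)*j + 15*j - 75*sqrt(2)/2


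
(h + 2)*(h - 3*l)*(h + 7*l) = h^3 + 4*h^2*l + 2*h^2 - 21*h*l^2 + 8*h*l - 42*l^2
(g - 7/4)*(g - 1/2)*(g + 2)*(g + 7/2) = g^4 + 13*g^3/4 - 9*g^2/2 - 175*g/16 + 49/8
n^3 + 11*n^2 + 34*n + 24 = (n + 1)*(n + 4)*(n + 6)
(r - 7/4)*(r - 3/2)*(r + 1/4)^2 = r^4 - 11*r^3/4 + 17*r^2/16 + 71*r/64 + 21/128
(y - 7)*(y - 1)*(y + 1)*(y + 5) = y^4 - 2*y^3 - 36*y^2 + 2*y + 35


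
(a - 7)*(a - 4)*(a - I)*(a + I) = a^4 - 11*a^3 + 29*a^2 - 11*a + 28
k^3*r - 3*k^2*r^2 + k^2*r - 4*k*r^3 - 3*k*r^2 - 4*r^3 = (k - 4*r)*(k + r)*(k*r + r)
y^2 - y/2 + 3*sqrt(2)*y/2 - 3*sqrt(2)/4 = (y - 1/2)*(y + 3*sqrt(2)/2)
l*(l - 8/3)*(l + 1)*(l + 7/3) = l^4 + 2*l^3/3 - 59*l^2/9 - 56*l/9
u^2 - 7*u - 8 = (u - 8)*(u + 1)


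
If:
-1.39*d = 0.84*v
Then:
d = -0.60431654676259*v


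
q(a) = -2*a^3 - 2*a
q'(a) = -6*a^2 - 2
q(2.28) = -28.26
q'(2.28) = -33.19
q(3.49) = -92.00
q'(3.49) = -75.08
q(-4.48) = 188.79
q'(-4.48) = -122.42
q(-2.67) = 43.41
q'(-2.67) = -44.77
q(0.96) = -3.69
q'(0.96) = -7.53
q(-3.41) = 86.12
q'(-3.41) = -71.77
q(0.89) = -3.19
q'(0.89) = -6.75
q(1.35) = -7.62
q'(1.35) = -12.94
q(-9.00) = 1476.00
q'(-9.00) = -488.00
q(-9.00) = 1476.00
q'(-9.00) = -488.00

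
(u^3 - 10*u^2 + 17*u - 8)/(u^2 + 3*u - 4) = (u^2 - 9*u + 8)/(u + 4)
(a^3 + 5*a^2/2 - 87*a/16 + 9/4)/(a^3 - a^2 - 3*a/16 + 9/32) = 2*(a + 4)/(2*a + 1)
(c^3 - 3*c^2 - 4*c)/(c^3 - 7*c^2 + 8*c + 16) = c/(c - 4)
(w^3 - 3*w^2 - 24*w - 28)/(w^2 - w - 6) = (w^2 - 5*w - 14)/(w - 3)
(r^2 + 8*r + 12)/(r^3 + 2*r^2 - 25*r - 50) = (r + 6)/(r^2 - 25)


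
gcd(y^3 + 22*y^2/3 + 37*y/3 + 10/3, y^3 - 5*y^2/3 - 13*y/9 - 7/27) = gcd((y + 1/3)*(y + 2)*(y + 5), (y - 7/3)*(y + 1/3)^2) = y + 1/3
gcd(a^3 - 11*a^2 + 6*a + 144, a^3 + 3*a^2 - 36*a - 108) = a^2 - 3*a - 18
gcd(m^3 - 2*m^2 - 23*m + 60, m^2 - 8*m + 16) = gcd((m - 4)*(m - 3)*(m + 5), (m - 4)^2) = m - 4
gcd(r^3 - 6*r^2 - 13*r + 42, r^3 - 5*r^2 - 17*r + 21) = r^2 - 4*r - 21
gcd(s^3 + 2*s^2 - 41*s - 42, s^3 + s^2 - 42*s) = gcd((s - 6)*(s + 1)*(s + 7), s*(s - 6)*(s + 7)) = s^2 + s - 42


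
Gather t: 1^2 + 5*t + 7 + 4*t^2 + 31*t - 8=4*t^2 + 36*t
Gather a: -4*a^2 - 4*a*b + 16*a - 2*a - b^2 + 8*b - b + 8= -4*a^2 + a*(14 - 4*b) - b^2 + 7*b + 8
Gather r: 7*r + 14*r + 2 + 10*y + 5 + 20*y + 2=21*r + 30*y + 9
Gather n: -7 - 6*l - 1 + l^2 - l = l^2 - 7*l - 8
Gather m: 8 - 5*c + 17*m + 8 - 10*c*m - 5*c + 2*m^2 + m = -10*c + 2*m^2 + m*(18 - 10*c) + 16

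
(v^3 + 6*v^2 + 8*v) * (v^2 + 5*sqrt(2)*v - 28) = v^5 + 6*v^4 + 5*sqrt(2)*v^4 - 20*v^3 + 30*sqrt(2)*v^3 - 168*v^2 + 40*sqrt(2)*v^2 - 224*v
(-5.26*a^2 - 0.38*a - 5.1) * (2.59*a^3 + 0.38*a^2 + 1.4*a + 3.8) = -13.6234*a^5 - 2.983*a^4 - 20.7174*a^3 - 22.458*a^2 - 8.584*a - 19.38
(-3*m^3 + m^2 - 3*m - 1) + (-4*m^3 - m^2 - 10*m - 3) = -7*m^3 - 13*m - 4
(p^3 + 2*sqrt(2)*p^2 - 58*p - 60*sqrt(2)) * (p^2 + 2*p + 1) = p^5 + 2*p^4 + 2*sqrt(2)*p^4 - 57*p^3 + 4*sqrt(2)*p^3 - 116*p^2 - 58*sqrt(2)*p^2 - 120*sqrt(2)*p - 58*p - 60*sqrt(2)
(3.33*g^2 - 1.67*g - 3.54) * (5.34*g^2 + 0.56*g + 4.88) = 17.7822*g^4 - 7.053*g^3 - 3.5884*g^2 - 10.132*g - 17.2752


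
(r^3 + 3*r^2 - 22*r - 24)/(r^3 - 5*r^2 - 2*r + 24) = (r^2 + 7*r + 6)/(r^2 - r - 6)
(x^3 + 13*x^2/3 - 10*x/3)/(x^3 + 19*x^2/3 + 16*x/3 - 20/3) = x/(x + 2)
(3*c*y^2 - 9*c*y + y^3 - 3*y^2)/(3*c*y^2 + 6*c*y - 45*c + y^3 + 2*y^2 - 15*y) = y/(y + 5)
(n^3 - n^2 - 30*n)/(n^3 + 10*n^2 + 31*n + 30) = n*(n - 6)/(n^2 + 5*n + 6)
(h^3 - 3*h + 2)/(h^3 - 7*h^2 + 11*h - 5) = (h + 2)/(h - 5)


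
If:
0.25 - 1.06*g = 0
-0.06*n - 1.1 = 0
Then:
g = 0.24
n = -18.33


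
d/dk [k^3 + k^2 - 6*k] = 3*k^2 + 2*k - 6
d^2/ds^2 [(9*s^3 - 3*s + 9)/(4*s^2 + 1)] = 6*(-28*s^3 + 144*s^2 + 21*s - 12)/(64*s^6 + 48*s^4 + 12*s^2 + 1)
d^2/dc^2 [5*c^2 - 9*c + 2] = 10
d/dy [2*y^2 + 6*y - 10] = 4*y + 6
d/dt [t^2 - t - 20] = 2*t - 1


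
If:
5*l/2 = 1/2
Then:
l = 1/5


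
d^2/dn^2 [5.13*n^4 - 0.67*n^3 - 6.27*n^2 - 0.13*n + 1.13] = 61.56*n^2 - 4.02*n - 12.54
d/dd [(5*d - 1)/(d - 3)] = -14/(d - 3)^2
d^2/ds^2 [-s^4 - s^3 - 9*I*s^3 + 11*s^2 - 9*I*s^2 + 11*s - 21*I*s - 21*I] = -12*s^2 - s*(6 + 54*I) + 22 - 18*I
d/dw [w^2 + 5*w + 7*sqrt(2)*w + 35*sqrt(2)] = 2*w + 5 + 7*sqrt(2)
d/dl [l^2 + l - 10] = 2*l + 1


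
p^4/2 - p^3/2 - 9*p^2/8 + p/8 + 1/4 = (p/2 + 1/2)*(p - 2)*(p - 1/2)*(p + 1/2)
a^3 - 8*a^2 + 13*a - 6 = (a - 6)*(a - 1)^2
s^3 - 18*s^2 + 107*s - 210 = (s - 7)*(s - 6)*(s - 5)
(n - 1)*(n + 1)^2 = n^3 + n^2 - n - 1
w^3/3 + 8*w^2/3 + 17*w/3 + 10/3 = (w/3 + 1/3)*(w + 2)*(w + 5)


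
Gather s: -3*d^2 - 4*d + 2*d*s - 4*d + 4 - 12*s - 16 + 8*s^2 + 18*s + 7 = -3*d^2 - 8*d + 8*s^2 + s*(2*d + 6) - 5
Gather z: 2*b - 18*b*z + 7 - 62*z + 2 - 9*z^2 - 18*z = 2*b - 9*z^2 + z*(-18*b - 80) + 9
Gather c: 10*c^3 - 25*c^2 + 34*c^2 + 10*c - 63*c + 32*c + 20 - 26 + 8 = 10*c^3 + 9*c^2 - 21*c + 2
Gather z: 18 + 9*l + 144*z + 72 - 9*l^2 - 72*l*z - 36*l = -9*l^2 - 27*l + z*(144 - 72*l) + 90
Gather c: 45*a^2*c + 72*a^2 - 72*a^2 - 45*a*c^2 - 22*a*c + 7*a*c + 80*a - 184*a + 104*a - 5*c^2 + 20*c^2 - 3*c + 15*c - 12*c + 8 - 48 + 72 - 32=c^2*(15 - 45*a) + c*(45*a^2 - 15*a)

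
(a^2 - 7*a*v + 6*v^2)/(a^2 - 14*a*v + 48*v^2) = (-a + v)/(-a + 8*v)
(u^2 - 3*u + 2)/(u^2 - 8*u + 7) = (u - 2)/(u - 7)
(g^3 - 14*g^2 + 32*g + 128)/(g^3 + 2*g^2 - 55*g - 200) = (g^2 - 6*g - 16)/(g^2 + 10*g + 25)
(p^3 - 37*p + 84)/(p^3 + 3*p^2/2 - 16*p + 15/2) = 2*(p^2 + 3*p - 28)/(2*p^2 + 9*p - 5)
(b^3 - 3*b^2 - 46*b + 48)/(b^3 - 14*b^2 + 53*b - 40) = (b + 6)/(b - 5)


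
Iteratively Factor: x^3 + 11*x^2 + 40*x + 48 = (x + 4)*(x^2 + 7*x + 12) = (x + 4)^2*(x + 3)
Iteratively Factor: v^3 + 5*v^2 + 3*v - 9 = (v + 3)*(v^2 + 2*v - 3) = (v - 1)*(v + 3)*(v + 3)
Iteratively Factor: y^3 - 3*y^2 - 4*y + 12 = (y - 3)*(y^2 - 4) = (y - 3)*(y - 2)*(y + 2)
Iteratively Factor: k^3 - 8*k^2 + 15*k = (k - 3)*(k^2 - 5*k) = k*(k - 3)*(k - 5)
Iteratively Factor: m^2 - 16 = (m - 4)*(m + 4)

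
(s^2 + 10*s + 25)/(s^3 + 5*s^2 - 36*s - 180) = (s + 5)/(s^2 - 36)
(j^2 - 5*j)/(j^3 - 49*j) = (j - 5)/(j^2 - 49)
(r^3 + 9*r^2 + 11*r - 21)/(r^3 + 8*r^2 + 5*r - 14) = (r + 3)/(r + 2)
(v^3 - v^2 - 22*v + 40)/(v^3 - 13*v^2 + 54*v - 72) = (v^2 + 3*v - 10)/(v^2 - 9*v + 18)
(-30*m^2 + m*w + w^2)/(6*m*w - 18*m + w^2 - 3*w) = (-5*m + w)/(w - 3)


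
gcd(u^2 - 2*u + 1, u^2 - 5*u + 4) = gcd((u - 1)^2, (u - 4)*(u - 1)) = u - 1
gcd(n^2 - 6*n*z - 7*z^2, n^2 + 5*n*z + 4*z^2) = n + z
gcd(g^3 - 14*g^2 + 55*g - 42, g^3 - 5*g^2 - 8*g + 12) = g^2 - 7*g + 6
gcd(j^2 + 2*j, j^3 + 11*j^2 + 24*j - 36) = 1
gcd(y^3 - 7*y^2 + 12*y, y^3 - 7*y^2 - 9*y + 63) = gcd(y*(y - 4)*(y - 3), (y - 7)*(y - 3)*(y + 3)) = y - 3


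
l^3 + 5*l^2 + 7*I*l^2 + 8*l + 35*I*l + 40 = (l + 5)*(l - I)*(l + 8*I)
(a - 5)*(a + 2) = a^2 - 3*a - 10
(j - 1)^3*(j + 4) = j^4 + j^3 - 9*j^2 + 11*j - 4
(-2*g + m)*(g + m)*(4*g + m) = -8*g^3 - 6*g^2*m + 3*g*m^2 + m^3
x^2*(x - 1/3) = x^3 - x^2/3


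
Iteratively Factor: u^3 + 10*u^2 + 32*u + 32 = (u + 4)*(u^2 + 6*u + 8) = (u + 4)^2*(u + 2)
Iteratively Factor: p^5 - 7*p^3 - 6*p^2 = (p)*(p^4 - 7*p^2 - 6*p) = p*(p - 3)*(p^3 + 3*p^2 + 2*p) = p^2*(p - 3)*(p^2 + 3*p + 2) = p^2*(p - 3)*(p + 2)*(p + 1)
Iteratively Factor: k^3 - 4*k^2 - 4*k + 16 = (k + 2)*(k^2 - 6*k + 8) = (k - 4)*(k + 2)*(k - 2)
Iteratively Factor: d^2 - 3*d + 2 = (d - 2)*(d - 1)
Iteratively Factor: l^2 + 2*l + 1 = (l + 1)*(l + 1)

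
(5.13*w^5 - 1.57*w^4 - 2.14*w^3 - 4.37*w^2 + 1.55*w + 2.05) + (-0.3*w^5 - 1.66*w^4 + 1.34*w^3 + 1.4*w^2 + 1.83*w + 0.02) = 4.83*w^5 - 3.23*w^4 - 0.8*w^3 - 2.97*w^2 + 3.38*w + 2.07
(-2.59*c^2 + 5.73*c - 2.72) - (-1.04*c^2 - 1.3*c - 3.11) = -1.55*c^2 + 7.03*c + 0.39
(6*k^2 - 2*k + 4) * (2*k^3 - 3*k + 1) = 12*k^5 - 4*k^4 - 10*k^3 + 12*k^2 - 14*k + 4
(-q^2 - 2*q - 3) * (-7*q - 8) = 7*q^3 + 22*q^2 + 37*q + 24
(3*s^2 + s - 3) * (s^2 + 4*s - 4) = 3*s^4 + 13*s^3 - 11*s^2 - 16*s + 12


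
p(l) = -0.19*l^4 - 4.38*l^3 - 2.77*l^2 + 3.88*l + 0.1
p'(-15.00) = -304.52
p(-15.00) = 4482.40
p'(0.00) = 3.88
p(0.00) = 0.10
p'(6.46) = -785.15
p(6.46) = -1602.11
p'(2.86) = -137.22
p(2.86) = -126.64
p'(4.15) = -299.73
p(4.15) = -400.91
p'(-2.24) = -41.10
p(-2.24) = 21.96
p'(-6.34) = -295.49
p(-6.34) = 673.38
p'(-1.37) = -11.24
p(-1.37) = 0.18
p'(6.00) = -666.56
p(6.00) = -1268.66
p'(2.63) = -115.40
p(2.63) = -97.62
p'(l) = -0.76*l^3 - 13.14*l^2 - 5.54*l + 3.88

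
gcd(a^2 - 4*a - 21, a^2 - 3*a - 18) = a + 3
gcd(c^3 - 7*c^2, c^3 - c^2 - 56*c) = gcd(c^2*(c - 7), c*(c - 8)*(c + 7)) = c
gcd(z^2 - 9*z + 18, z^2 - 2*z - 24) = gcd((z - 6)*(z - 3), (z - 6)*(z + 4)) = z - 6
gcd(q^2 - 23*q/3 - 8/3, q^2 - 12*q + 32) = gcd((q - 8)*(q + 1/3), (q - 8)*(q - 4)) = q - 8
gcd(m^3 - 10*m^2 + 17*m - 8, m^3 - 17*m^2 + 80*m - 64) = m^2 - 9*m + 8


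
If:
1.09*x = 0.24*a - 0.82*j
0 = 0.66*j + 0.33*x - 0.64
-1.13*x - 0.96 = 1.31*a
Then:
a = 0.21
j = 1.52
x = -1.09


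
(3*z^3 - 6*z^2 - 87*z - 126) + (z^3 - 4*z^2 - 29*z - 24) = 4*z^3 - 10*z^2 - 116*z - 150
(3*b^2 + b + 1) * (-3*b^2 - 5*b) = -9*b^4 - 18*b^3 - 8*b^2 - 5*b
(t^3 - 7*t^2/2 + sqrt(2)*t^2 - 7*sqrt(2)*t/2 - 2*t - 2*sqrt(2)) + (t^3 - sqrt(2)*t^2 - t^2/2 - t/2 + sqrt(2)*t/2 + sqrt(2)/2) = 2*t^3 - 4*t^2 - 3*sqrt(2)*t - 5*t/2 - 3*sqrt(2)/2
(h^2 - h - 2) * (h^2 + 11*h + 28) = h^4 + 10*h^3 + 15*h^2 - 50*h - 56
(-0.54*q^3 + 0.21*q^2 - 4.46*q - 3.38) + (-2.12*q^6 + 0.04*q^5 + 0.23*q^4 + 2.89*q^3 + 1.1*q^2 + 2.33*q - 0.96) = -2.12*q^6 + 0.04*q^5 + 0.23*q^4 + 2.35*q^3 + 1.31*q^2 - 2.13*q - 4.34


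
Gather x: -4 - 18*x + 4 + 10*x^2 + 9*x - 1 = 10*x^2 - 9*x - 1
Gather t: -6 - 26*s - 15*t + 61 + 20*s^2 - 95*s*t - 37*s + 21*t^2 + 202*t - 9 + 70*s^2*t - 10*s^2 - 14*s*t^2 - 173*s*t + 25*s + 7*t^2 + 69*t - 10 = 10*s^2 - 38*s + t^2*(28 - 14*s) + t*(70*s^2 - 268*s + 256) + 36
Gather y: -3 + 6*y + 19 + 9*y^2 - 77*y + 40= 9*y^2 - 71*y + 56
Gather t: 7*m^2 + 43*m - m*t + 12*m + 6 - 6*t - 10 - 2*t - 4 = 7*m^2 + 55*m + t*(-m - 8) - 8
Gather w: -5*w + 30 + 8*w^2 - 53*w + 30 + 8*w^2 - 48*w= 16*w^2 - 106*w + 60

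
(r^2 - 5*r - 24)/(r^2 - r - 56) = (r + 3)/(r + 7)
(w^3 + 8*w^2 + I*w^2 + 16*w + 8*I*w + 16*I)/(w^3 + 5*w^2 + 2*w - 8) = (w^2 + w*(4 + I) + 4*I)/(w^2 + w - 2)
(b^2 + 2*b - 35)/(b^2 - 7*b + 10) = (b + 7)/(b - 2)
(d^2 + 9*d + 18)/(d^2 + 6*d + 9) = (d + 6)/(d + 3)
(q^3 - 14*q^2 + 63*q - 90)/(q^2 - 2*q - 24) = (q^2 - 8*q + 15)/(q + 4)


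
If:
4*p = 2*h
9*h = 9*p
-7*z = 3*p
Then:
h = 0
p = 0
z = 0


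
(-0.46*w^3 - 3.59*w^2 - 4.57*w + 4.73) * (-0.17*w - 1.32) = 0.0782*w^4 + 1.2175*w^3 + 5.5157*w^2 + 5.2283*w - 6.2436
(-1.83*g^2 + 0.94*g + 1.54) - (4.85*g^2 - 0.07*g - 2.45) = -6.68*g^2 + 1.01*g + 3.99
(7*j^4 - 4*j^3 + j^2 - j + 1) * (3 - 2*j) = -14*j^5 + 29*j^4 - 14*j^3 + 5*j^2 - 5*j + 3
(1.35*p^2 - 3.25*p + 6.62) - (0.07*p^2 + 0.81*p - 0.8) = 1.28*p^2 - 4.06*p + 7.42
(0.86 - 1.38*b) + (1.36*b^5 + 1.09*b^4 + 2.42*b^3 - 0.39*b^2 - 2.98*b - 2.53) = 1.36*b^5 + 1.09*b^4 + 2.42*b^3 - 0.39*b^2 - 4.36*b - 1.67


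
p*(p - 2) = p^2 - 2*p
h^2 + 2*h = h*(h + 2)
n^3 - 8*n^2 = n^2*(n - 8)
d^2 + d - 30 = (d - 5)*(d + 6)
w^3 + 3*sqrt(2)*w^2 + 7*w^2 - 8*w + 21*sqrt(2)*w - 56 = (w + 7)*(w - sqrt(2))*(w + 4*sqrt(2))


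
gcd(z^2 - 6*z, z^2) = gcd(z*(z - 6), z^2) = z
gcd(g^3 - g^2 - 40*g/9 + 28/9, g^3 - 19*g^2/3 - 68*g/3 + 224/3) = g - 7/3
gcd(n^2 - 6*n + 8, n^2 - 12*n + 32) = n - 4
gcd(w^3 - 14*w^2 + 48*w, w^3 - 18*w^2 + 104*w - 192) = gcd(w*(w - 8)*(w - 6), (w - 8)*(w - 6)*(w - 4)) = w^2 - 14*w + 48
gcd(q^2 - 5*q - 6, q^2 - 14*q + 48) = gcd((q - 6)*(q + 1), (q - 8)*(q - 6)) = q - 6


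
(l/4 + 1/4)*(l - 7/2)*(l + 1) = l^3/4 - 3*l^2/8 - 3*l/2 - 7/8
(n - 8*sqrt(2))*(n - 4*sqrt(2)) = n^2 - 12*sqrt(2)*n + 64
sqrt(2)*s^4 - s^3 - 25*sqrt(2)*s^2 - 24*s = s*(s - 4*sqrt(2))*(s + 3*sqrt(2))*(sqrt(2)*s + 1)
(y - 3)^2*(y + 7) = y^3 + y^2 - 33*y + 63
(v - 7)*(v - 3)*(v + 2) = v^3 - 8*v^2 + v + 42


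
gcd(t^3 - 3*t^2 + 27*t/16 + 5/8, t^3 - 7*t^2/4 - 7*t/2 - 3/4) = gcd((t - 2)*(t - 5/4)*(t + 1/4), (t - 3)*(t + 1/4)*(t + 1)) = t + 1/4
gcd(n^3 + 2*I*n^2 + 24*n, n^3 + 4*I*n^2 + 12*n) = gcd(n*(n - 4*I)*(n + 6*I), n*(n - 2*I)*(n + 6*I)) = n^2 + 6*I*n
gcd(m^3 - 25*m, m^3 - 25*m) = m^3 - 25*m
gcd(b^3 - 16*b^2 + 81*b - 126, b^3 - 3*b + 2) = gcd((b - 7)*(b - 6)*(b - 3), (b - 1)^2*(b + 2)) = 1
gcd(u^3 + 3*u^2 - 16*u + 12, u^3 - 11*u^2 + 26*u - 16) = u^2 - 3*u + 2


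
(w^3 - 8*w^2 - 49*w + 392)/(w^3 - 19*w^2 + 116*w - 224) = (w + 7)/(w - 4)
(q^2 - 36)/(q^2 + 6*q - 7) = (q^2 - 36)/(q^2 + 6*q - 7)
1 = 1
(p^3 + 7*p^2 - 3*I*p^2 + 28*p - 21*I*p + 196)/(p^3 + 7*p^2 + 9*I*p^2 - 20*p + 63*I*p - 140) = (p - 7*I)/(p + 5*I)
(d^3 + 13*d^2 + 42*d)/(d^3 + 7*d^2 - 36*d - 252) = d/(d - 6)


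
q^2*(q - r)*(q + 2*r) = q^4 + q^3*r - 2*q^2*r^2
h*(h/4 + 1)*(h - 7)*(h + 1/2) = h^4/4 - 5*h^3/8 - 59*h^2/8 - 7*h/2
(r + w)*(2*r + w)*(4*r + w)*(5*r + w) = 40*r^4 + 78*r^3*w + 49*r^2*w^2 + 12*r*w^3 + w^4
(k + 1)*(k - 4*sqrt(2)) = k^2 - 4*sqrt(2)*k + k - 4*sqrt(2)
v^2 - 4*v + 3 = (v - 3)*(v - 1)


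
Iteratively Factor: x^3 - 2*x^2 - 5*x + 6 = (x + 2)*(x^2 - 4*x + 3) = (x - 3)*(x + 2)*(x - 1)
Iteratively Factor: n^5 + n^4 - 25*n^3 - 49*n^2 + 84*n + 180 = (n - 2)*(n^4 + 3*n^3 - 19*n^2 - 87*n - 90) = (n - 2)*(n + 2)*(n^3 + n^2 - 21*n - 45) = (n - 5)*(n - 2)*(n + 2)*(n^2 + 6*n + 9) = (n - 5)*(n - 2)*(n + 2)*(n + 3)*(n + 3)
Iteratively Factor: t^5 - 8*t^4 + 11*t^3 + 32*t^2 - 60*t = (t - 3)*(t^4 - 5*t^3 - 4*t^2 + 20*t) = (t - 3)*(t - 2)*(t^3 - 3*t^2 - 10*t) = (t - 5)*(t - 3)*(t - 2)*(t^2 + 2*t) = t*(t - 5)*(t - 3)*(t - 2)*(t + 2)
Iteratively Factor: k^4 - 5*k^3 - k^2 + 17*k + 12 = (k + 1)*(k^3 - 6*k^2 + 5*k + 12) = (k - 4)*(k + 1)*(k^2 - 2*k - 3) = (k - 4)*(k - 3)*(k + 1)*(k + 1)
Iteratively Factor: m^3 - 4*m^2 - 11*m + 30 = (m - 2)*(m^2 - 2*m - 15) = (m - 5)*(m - 2)*(m + 3)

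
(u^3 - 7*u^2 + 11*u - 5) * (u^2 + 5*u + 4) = u^5 - 2*u^4 - 20*u^3 + 22*u^2 + 19*u - 20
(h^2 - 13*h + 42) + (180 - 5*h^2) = -4*h^2 - 13*h + 222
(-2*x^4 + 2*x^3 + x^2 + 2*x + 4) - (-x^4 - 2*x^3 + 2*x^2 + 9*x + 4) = -x^4 + 4*x^3 - x^2 - 7*x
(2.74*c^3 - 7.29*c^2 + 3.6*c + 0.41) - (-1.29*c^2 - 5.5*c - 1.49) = 2.74*c^3 - 6.0*c^2 + 9.1*c + 1.9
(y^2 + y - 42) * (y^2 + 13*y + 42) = y^4 + 14*y^3 + 13*y^2 - 504*y - 1764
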